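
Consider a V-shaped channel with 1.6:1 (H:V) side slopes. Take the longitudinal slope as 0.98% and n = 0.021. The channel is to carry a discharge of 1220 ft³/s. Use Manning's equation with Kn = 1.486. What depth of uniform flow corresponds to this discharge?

y_n = 7.19 ft

Manning's equation rearranged: A R^(2/3) = nQ / (1.486·√S) = 0.021 × 1220 / (1.486 × √0.0098) = 174.2.
At y = 9.17 ft: A R^(2/3) = 332.7 — high.
At y = 5.44 ft: A R^(2/3) = 82.66 — low.
At y = 7.19 ft: A R^(2/3) = 173.9 — close enough.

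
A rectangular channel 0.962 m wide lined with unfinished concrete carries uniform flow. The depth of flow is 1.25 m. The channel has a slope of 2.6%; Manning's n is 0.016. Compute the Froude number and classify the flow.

Flow area A = b·y = 0.962 × 1.25 = 1.202 m². Wetted perimeter P = b + 2y = 0.962 + 2×1.25 = 3.462 m.
Hydraulic radius R = A/P = 1.202/3.462 = 0.3473 m.
V = (1/n) R^(2/3) √S = (1/0.016) × 0.3473^(2/3) × √0.026 = 4.98 m/s. Hydraulic depth D_h = A/T = 1.202/0.962 = 1.25 m.
Froude number Fr = V/√(g·D_h) = 4.98/√(9.81×1.25) = 1.42, which is greater than 1, so the flow is supercritical.

supercritical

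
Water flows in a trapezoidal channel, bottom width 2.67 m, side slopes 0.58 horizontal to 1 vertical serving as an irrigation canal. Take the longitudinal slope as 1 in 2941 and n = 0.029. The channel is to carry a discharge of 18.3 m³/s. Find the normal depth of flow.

y_n = 4.05 m

Manning's equation rearranged: A R^(2/3) = nQ / (1·√S) = 0.029 × 18.3 / (√0.00034) = 28.78.
Trying y = 2.98 m: A R^(2/3) = 16.18 — too small.
Trying y = 4.48 m: A R^(2/3) = 35.08 — too large.
Trying y = 4.05 m: A R^(2/3) = 28.83 — close enough.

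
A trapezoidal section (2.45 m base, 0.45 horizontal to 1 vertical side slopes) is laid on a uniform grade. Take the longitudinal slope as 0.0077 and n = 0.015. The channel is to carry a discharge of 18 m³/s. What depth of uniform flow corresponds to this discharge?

y_n = 1.26 m

Manning's equation rearranged: A R^(2/3) = nQ / (1·√S) = 0.015 × 18 / (√0.0077) = 3.077.
Try y = 1.42 m: A R^(2/3) = 3.743 — over.
Try y = 1.02 m: A R^(2/3) = 2.188 — short.
Try y = 1.26 m: A R^(2/3) = 3.08 — ≈ 3.077.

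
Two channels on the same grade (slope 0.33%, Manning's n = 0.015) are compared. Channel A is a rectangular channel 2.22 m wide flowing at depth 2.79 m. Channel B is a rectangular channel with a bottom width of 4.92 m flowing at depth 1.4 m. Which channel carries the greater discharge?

channel B

Channel A: Flow area A = b·y = 2.22 × 2.79 = 6.194 m². Wetted perimeter P = b + 2y = 2.22 + 2×2.79 = 7.8 m. Hydraulic radius R = A/P = 6.194/7.8 = 0.7941 m. Q_A = (1/0.015)·6.194·0.7941^(2/3)·√0.0033 = 20.34 m³/s.
Channel B: Flow area A = b·y = 4.92 × 1.4 = 6.888 m². Wetted perimeter P = b + 2y = 4.92 + 2×1.4 = 7.72 m. Hydraulic radius R = A/P = 6.888/7.72 = 0.8922 m. Q_B = (1/0.015)·6.888·0.8922^(2/3)·√0.0033 = 24.45 m³/s.
Q_A = 20.34 m³/s vs Q_B = 24.45 m³/s, so channel B carries more.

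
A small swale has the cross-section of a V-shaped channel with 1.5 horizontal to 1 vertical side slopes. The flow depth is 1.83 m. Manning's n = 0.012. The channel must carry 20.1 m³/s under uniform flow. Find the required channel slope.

S = 0.00332

For a triangular section with side slope z = 1.5: A = zy² = 1.5×1.83² = 5.023 m²; P = 2y√(1+z²) = 2×1.83×1.803 = 6.598 m.
Hydraulic radius R = A/P = 5.023/6.598 = 0.7613 m.
From Manning's equation, S = [nQ / (1 A R^(2/3))]² = [0.012 × 20.1 / (1 × 5.023 × 0.7613^(2/3))]² = 0.00332.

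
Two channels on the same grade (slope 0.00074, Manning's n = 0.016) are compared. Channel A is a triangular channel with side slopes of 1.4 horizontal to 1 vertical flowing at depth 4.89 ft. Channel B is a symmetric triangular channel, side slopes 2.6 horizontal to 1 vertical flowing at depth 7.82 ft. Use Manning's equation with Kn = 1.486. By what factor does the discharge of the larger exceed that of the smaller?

Channel A: For a triangular section with side slope z = 1.4: A = zy² = 1.4×4.89² = 33.48 ft²; P = 2y√(1+z²) = 2×4.89×1.72 = 16.83 ft. Hydraulic radius R = A/P = 33.48/16.83 = 1.99 ft. Q_A = (1.486/0.016)·33.48·1.99^(2/3)·√0.00074 = 133.8 ft³/s.
Channel B: For a triangular section with side slope z = 2.6: A = zy² = 2.6×7.82² = 159 ft²; P = 2y√(1+z²) = 2×7.82×2.786 = 43.57 ft. Hydraulic radius R = A/P = 159/43.57 = 3.649 ft. Q_B = (1.486/0.016)·159·3.649^(2/3)·√0.00074 = 952.2 ft³/s.
The larger discharge is 952.2 ft³/s and the smaller is 133.8 ft³/s; the ratio is 7.12.

7.12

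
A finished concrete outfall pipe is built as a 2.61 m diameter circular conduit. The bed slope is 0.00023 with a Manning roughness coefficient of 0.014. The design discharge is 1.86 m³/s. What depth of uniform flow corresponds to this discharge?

Manning's equation rearranged: A R^(2/3) = nQ / (1·√S) = 0.014 × 1.86 / (√0.00023) = 1.717.
Trying y = 1.39 m: A R^(2/3) = 2.237 — over.
Trying y = 0.944 m: A R^(2/3) = 1.126 — short.
Trying y = 1.19 m: A R^(2/3) = 1.716 — matches.

y_n = 1.19 m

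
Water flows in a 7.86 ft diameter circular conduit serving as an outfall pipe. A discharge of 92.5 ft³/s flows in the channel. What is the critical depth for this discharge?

y_c = 2.38 ft

At critical depth, Q² T / (g A³) = 1, i.e. A³/T = Q²/g = 92.5²/32.2 = 265.7.
Trying y = 1.74 ft: A³/T = 78.02 — low.
Trying y = 2.38 ft: A³/T = 264.1 — close enough.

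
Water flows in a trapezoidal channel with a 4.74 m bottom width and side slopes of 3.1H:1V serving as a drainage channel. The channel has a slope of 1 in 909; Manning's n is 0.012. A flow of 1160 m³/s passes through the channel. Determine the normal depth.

y_n = 6.86 m

Manning's equation rearranged: A R^(2/3) = nQ / (1·√S) = 0.012 × 1160 / (√0.0011) = 419.7.
Try y = 6.07 m: A R^(2/3) = 312.4 — low.
Try y = 8.71 m: A R^(2/3) = 753.2 — high.
Try y = 6.86 m: A R^(2/3) = 419.8 — matches.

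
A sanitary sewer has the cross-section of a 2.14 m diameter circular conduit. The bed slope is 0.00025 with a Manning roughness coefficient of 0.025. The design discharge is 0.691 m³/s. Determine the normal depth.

y_n = 1.02 m

Manning's equation rearranged: A R^(2/3) = nQ / (1·√S) = 0.025 × 0.691 / (√0.00025) = 1.093.
Try y = 0.817 m: A R^(2/3) = 0.7331 — short.
Try y = 1.02 m: A R^(2/3) = 1.092 — ≈ 1.093.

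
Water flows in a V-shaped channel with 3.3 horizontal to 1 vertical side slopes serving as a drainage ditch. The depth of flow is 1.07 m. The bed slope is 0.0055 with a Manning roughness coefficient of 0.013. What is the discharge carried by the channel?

Q = 13.8 m³/s

For a triangular section with side slope z = 3.3: A = zy² = 3.3×1.07² = 3.778 m²; P = 2y√(1+z²) = 2×1.07×3.448 = 7.379 m.
Hydraulic radius R = A/P = 3.778/7.379 = 0.512 m.
Manning's equation: Q = (1/n) A R^(2/3) S^(1/2) = (1/0.013) × 3.778 × 0.512^(2/3) × 0.0055^(1/2) = 13.8 m³/s.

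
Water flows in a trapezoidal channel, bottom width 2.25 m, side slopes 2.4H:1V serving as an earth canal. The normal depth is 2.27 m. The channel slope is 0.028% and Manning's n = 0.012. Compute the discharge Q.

Q = 28.2 m³/s

With bottom width b = 2.25 m and side slope z = 2.4: A = (b + zy)y = (2.25 + 2.4×2.27)×2.27 = 17.47 m²; P = b + 2y√(1+z²) = 2.25 + 2×2.27×2.6 = 14.05 m.
Hydraulic radius R = A/P = 17.47/14.05 = 1.243 m.
Manning's equation: Q = (1/n) A R^(2/3) S^(1/2) = (1/0.012) × 17.47 × 1.243^(2/3) × 0.00028^(1/2) = 28.2 m³/s.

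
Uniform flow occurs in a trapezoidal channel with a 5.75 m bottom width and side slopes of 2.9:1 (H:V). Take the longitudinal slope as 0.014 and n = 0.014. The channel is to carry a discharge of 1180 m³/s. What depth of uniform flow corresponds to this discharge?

Manning's equation rearranged: A R^(2/3) = nQ / (1·√S) = 0.014 × 1180 / (√0.014) = 139.6.
Try y = 4.69 m: A R^(2/3) = 172.9 — too large.
Try y = 4.27 m: A R^(2/3) = 139.7 — ≈ 139.6.

y_n = 4.27 m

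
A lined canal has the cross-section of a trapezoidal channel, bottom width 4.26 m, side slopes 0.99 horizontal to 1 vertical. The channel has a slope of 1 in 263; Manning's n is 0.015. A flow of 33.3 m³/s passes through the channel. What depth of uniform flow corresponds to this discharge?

Manning's equation rearranged: A R^(2/3) = nQ / (1·√S) = 0.015 × 33.3 / (√0.003802) = 8.101.
Trying y = 1.07 m: A R^(2/3) = 4.834 — too small.
Trying y = 1.8 m: A R^(2/3) = 12.05 — too large.
Trying y = 1.44 m: A R^(2/3) = 8.105 — ≈ 8.101.

y_n = 1.44 m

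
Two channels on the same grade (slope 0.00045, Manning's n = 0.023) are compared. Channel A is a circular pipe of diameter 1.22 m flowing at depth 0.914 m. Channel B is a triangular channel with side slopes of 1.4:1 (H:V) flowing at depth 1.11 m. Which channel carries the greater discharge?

channel B

Channel A: For a circular section of diameter D = 1.22 m at depth y = 0.914 m, the central angle is θ = 2 arccos(1 − 2y/D) = 4.185 rad. Then A = (D²/8)(θ − sin θ) = 0.9394 m² and P = Dθ/2 = 2.553 m. Hydraulic radius R = A/P = 0.9394/2.553 = 0.368 m. Q_A = (1/0.023)·0.9394·0.368^(2/3)·√0.00045 = 0.4449 m³/s.
Channel B: For a triangular section with side slope z = 1.4: A = zy² = 1.4×1.11² = 1.725 m²; P = 2y√(1+z²) = 2×1.11×1.72 = 3.819 m. Hydraulic radius R = A/P = 1.725/3.819 = 0.4516 m. Q_B = (1/0.023)·1.725·0.4516^(2/3)·√0.00045 = 0.9365 m³/s.
Q_A = 0.4449 m³/s vs Q_B = 0.9365 m³/s, so channel B carries more.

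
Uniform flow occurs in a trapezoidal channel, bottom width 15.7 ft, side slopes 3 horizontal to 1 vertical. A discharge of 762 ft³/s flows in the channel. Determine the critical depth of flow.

At critical depth, Q² T / (g A³) = 1, i.e. A³/T = Q²/g = 762²/32.2 = 18030.
Try y = 3.72 ft: A³/T = 26240 — high.
Try y = 2.39 ft: A³/T = 5436 — low.
Try y = 3.36 ft: A³/T = 18120 — close enough.

y_c = 3.36 ft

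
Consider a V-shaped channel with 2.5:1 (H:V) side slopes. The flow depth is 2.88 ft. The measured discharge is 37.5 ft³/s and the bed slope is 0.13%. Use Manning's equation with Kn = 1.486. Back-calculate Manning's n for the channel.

n = 0.036

For a triangular section with side slope z = 2.5: A = zy² = 2.5×2.88² = 20.74 ft²; P = 2y√(1+z²) = 2×2.88×2.693 = 15.51 ft.
Hydraulic radius R = A/P = 20.74/15.51 = 1.337 ft.
Rearranging Manning's equation: n = (1.486/Q) A R^(2/3) S^(1/2) = (1.486/37.5) × 20.74 × 1.337^(2/3) × √0.0013 = 0.036.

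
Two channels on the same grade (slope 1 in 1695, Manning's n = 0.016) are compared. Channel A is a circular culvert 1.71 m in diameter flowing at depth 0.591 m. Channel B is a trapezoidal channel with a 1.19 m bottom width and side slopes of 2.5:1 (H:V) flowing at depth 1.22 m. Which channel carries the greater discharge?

Channel A: For a circular section of diameter D = 1.71 m at depth y = 0.591 m, the central angle is θ = 2 arccos(1 − 2y/D) = 2.514 rad. Then A = (D²/8)(θ − sin θ) = 0.7041 m² and P = Dθ/2 = 2.149 m. Hydraulic radius R = A/P = 0.7041/2.149 = 0.3276 m. Q_A = (1/0.016)·0.7041·0.3276^(2/3)·√0.00059 = 0.508 m³/s.
Channel B: With bottom width b = 1.19 m and side slope z = 2.5: A = (b + zy)y = (1.19 + 2.5×1.22)×1.22 = 5.173 m²; P = b + 2y√(1+z²) = 1.19 + 2×1.22×2.693 = 7.76 m. Hydraulic radius R = A/P = 5.173/7.76 = 0.6666 m. Q_B = (1/0.016)·5.173·0.6666^(2/3)·√0.00059 = 5.992 m³/s.
Q_A = 0.508 m³/s vs Q_B = 5.992 m³/s, so channel B carries more.

channel B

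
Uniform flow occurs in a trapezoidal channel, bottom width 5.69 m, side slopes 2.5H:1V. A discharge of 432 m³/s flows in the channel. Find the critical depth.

y_c = 4.71 m

At critical depth, Q² T / (g A³) = 1, i.e. A³/T = Q²/g = 432²/9.81 = 19020.
At y = 5.96 m: A³/T = 52070 — high.
At y = 3.49 m: A³/T = 5502 — low.
At y = 4.71 m: A³/T = 19040 — ≈ 19020.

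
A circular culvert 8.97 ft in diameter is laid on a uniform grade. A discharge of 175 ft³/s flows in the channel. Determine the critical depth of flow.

y_c = 3.19 ft

At critical depth, Q² T / (g A³) = 1, i.e. A³/T = Q²/g = 175²/32.2 = 951.1.
Trying y = 2.47 ft: A³/T = 353.6 — low.
Trying y = 4 ft: A³/T = 2270 — high.
Trying y = 3.19 ft: A³/T = 951.8 — close enough.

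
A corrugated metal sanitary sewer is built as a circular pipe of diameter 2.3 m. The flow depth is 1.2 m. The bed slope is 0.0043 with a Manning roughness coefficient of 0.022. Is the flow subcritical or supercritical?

For a circular section of diameter D = 2.3 m at depth y = 1.2 m, the central angle is θ = 2 arccos(1 − 2y/D) = 3.229 rad. Then A = (D²/8)(θ − sin θ) = 2.192 m² and P = Dθ/2 = 3.713 m.
Hydraulic radius R = A/P = 2.192/3.713 = 0.5905 m.
V = (1/n) R^(2/3) √S = (1/0.022) × 0.5905^(2/3) × √0.0043 = 2.098 m/s. Hydraulic depth D_h = A/T = 2.192/2.298 = 0.9541 m.
Froude number Fr = V/√(g·D_h) = 2.098/√(9.81×0.9541) = 0.686, which is less than 1, so the flow is subcritical.

subcritical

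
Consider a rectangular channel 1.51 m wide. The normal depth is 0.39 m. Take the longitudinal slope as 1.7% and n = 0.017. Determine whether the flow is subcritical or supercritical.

supercritical

Flow area A = b·y = 1.51 × 0.39 = 0.5889 m². Wetted perimeter P = b + 2y = 1.51 + 2×0.39 = 2.29 m.
Hydraulic radius R = A/P = 0.5889/2.29 = 0.2572 m.
V = (1/n) R^(2/3) √S = (1/0.017) × 0.2572^(2/3) × √0.017 = 3.102 m/s. Hydraulic depth D_h = A/T = 0.5889/1.51 = 0.39 m.
Froude number Fr = V/√(g·D_h) = 3.102/√(9.81×0.39) = 1.59, which is greater than 1, so the flow is supercritical.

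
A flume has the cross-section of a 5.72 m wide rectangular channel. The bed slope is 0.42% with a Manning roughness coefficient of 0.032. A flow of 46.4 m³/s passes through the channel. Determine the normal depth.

y_n = 3.08 m

Manning's equation rearranged: A R^(2/3) = nQ / (1·√S) = 0.032 × 46.4 / (√0.0042) = 22.91.
Try y = 2.5 m: A R^(2/3) = 17.33 — short.
Try y = 3.08 m: A R^(2/3) = 22.91 — matches.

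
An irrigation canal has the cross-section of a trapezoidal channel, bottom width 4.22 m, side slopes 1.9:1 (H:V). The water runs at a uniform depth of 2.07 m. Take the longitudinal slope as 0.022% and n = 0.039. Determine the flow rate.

Q = 7.6 m³/s

With bottom width b = 4.22 m and side slope z = 1.9: A = (b + zy)y = (4.22 + 1.9×2.07)×2.07 = 16.88 m²; P = b + 2y√(1+z²) = 4.22 + 2×2.07×2.147 = 13.11 m.
Hydraulic radius R = A/P = 16.88/13.11 = 1.287 m.
Manning's equation: Q = (1/n) A R^(2/3) S^(1/2) = (1/0.039) × 16.88 × 1.287^(2/3) × 0.00022^(1/2) = 7.6 m³/s.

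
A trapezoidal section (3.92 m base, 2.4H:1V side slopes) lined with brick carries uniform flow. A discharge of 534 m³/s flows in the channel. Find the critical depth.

y_c = 5.57 m

At critical depth, Q² T / (g A³) = 1, i.e. A³/T = Q²/g = 534²/9.81 = 29070.
Trying y = 4.66 m: A³/T = 13260 — low.
Trying y = 5.57 m: A³/T = 29130 — close enough.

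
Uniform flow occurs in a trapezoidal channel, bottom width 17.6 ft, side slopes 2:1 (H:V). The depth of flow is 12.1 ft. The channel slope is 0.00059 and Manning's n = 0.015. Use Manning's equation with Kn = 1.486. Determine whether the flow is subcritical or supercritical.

subcritical

With bottom width b = 17.6 ft and side slope z = 2: A = (b + zy)y = (17.6 + 2×12.1)×12.1 = 505.8 ft²; P = b + 2y√(1+z²) = 17.6 + 2×12.1×2.236 = 71.71 ft.
Hydraulic radius R = A/P = 505.8/71.71 = 7.053 ft.
V = (1.486/n) R^(2/3) √S = (1.486/0.015) × 7.053^(2/3) × √0.00059 = 8.85 ft/s. Hydraulic depth D_h = A/T = 505.8/66 = 7.663 ft.
Froude number Fr = V/√(g·D_h) = 8.85/√(32.2×7.663) = 0.563, which is less than 1, so the flow is subcritical.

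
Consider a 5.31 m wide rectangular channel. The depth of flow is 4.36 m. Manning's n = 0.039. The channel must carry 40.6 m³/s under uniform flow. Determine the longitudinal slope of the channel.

S = 0.0024

Flow area A = b·y = 5.31 × 4.36 = 23.15 m². Wetted perimeter P = b + 2y = 5.31 + 2×4.36 = 14.03 m.
Hydraulic radius R = A/P = 23.15/14.03 = 1.65 m.
From Manning's equation, S = [nQ / (1 A R^(2/3))]² = [0.039 × 40.6 / (1 × 23.15 × 1.65^(2/3))]² = 0.0024.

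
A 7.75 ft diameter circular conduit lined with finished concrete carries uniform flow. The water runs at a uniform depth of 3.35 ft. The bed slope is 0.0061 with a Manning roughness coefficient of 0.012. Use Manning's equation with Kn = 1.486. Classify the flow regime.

supercritical

For a circular section of diameter D = 7.75 ft at depth y = 3.35 ft, the central angle is θ = 2 arccos(1 − 2y/D) = 2.87 rad. Then A = (D²/8)(θ − sin θ) = 19.53 ft² and P = Dθ/2 = 11.12 ft.
Hydraulic radius R = A/P = 19.53/11.12 = 1.756 ft.
V = (1.486/n) R^(2/3) √S = (1.486/0.012) × 1.756^(2/3) × √0.0061 = 14.08 ft/s. Hydraulic depth D_h = A/T = 19.53/7.679 = 2.543 ft.
Froude number Fr = V/√(g·D_h) = 14.08/√(32.2×2.543) = 1.56, which is greater than 1, so the flow is supercritical.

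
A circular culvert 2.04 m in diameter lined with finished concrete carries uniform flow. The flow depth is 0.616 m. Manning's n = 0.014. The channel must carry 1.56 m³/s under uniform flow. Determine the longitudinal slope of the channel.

For a circular section of diameter D = 2.04 m at depth y = 0.616 m, the central angle is θ = 2 arccos(1 − 2y/D) = 2.327 rad. Then A = (D²/8)(θ − sin θ) = 0.8322 m² and P = Dθ/2 = 2.374 m.
Hydraulic radius R = A/P = 0.8322/2.374 = 0.3506 m.
From Manning's equation, S = [nQ / (1 A R^(2/3))]² = [0.014 × 1.56 / (1 × 0.8322 × 0.3506^(2/3))]² = 0.00279.

S = 0.00279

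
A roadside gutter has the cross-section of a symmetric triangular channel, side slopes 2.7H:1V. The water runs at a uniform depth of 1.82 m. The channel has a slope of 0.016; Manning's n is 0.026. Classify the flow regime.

supercritical

For a triangular section with side slope z = 2.7: A = zy² = 2.7×1.82² = 8.943 m²; P = 2y√(1+z²) = 2×1.82×2.879 = 10.48 m.
Hydraulic radius R = A/P = 8.943/10.48 = 0.8534 m.
V = (1/n) R^(2/3) √S = (1/0.026) × 0.8534^(2/3) × √0.016 = 4.377 m/s. Hydraulic depth D_h = A/T = 8.943/9.828 = 0.91 m.
Froude number Fr = V/√(g·D_h) = 4.377/√(9.81×0.91) = 1.46, which is greater than 1, so the flow is supercritical.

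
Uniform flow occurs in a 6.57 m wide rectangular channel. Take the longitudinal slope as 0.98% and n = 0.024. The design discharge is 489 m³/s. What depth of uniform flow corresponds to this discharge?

Manning's equation rearranged: A R^(2/3) = nQ / (1·√S) = 0.024 × 489 / (√0.0098) = 118.6.
Try y = 10.8 m: A R^(2/3) = 131.4 — over.
Try y = 7.53 m: A R^(2/3) = 85.88 — short.
Try y = 9.89 m: A R^(2/3) = 118.6 — matches.

y_n = 9.89 m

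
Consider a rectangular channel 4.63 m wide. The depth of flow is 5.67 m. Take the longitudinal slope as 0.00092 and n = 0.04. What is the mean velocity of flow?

V = 1.06 m/s

Flow area A = b·y = 4.63 × 5.67 = 26.25 m². Wetted perimeter P = b + 2y = 4.63 + 2×5.67 = 15.97 m.
Hydraulic radius R = A/P = 26.25/15.97 = 1.644 m.
From Manning's equation, V = (1/n) R^(2/3) S^(1/2) = (1/0.04) × 1.644^(2/3) × 0.00092^(1/2) = 1.06 m/s.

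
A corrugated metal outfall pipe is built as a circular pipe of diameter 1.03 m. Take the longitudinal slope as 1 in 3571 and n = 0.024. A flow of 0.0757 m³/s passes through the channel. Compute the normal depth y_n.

Manning's equation rearranged: A R^(2/3) = nQ / (1·√S) = 0.024 × 0.0757 / (√0.00028) = 0.1086.
Trying y = 0.35 m: A R^(2/3) = 0.08386 — short.
Trying y = 0.467 m: A R^(2/3) = 0.1424 — over.
Trying y = 0.402 m: A R^(2/3) = 0.1086 — ≈ 0.1086.

y_n = 0.402 m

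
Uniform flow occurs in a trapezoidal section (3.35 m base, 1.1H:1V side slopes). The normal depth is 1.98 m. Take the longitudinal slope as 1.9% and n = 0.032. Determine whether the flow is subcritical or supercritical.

supercritical

With bottom width b = 3.35 m and side slope z = 1.1: A = (b + zy)y = (3.35 + 1.1×1.98)×1.98 = 10.95 m²; P = b + 2y√(1+z²) = 3.35 + 2×1.98×1.487 = 9.237 m.
Hydraulic radius R = A/P = 10.95/9.237 = 1.185 m.
V = (1/n) R^(2/3) √S = (1/0.032) × 1.185^(2/3) × √0.019 = 4.824 m/s. Hydraulic depth D_h = A/T = 10.95/7.706 = 1.42 m.
Froude number Fr = V/√(g·D_h) = 4.824/√(9.81×1.42) = 1.29, which is greater than 1, so the flow is supercritical.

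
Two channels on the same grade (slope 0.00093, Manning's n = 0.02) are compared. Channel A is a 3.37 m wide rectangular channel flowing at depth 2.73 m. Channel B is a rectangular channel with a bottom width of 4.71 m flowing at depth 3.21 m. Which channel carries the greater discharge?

channel B

Channel A: Flow area A = b·y = 3.37 × 2.73 = 9.2 m². Wetted perimeter P = b + 2y = 3.37 + 2×2.73 = 8.83 m. Hydraulic radius R = A/P = 9.2/8.83 = 1.042 m. Q_A = (1/0.02)·9.2·1.042^(2/3)·√0.00093 = 14.42 m³/s.
Channel B: Flow area A = b·y = 4.71 × 3.21 = 15.12 m². Wetted perimeter P = b + 2y = 4.71 + 2×3.21 = 11.13 m. Hydraulic radius R = A/P = 15.12/11.13 = 1.358 m. Q_B = (1/0.02)·15.12·1.358^(2/3)·√0.00093 = 28.28 m³/s.
Q_A = 14.42 m³/s vs Q_B = 28.28 m³/s, so channel B carries more.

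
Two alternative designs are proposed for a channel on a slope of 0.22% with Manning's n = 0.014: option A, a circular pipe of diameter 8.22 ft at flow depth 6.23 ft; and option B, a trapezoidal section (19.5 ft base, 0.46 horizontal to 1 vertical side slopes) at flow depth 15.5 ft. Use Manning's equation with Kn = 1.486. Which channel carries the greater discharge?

channel B

Channel A: For a circular section of diameter D = 8.22 ft at depth y = 6.23 ft, the central angle is θ = 2 arccos(1 − 2y/D) = 4.226 rad. Then A = (D²/8)(θ − sin θ) = 43.15 ft² and P = Dθ/2 = 17.37 ft. Hydraulic radius R = A/P = 43.15/17.37 = 2.485 ft. Q_A = (1.486/0.014)·43.15·2.485^(2/3)·√0.0022 = 394.1 ft³/s.
Channel B: With bottom width b = 19.5 ft and side slope z = 0.46: A = (b + zy)y = (19.5 + 0.46×15.5)×15.5 = 412.8 ft²; P = b + 2y√(1+z²) = 19.5 + 2×15.5×1.101 = 53.62 ft. Hydraulic radius R = A/P = 412.8/53.62 = 7.698 ft. Q_B = (1.486/0.014)·412.8·7.698^(2/3)·√0.0022 = 8011 ft³/s.
Q_A = 394.1 ft³/s vs Q_B = 8011 ft³/s, so channel B carries more.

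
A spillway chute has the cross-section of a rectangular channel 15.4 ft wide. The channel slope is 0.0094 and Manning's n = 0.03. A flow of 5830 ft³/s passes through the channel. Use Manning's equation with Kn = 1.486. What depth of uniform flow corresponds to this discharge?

y_n = 24.3 ft

Manning's equation rearranged: A R^(2/3) = nQ / (1.486·√S) = 0.03 × 5830 / (1.486 × √0.0094) = 1214.
At y = 28.1 ft: A R^(2/3) = 1436 — high.
At y = 19.4 ft: A R^(2/3) = 932.3 — low.
At y = 24.3 ft: A R^(2/3) = 1215 — matches.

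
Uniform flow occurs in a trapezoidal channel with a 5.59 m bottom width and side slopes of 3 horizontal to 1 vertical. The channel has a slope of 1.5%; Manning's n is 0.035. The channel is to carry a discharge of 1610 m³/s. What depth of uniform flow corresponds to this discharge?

Manning's equation rearranged: A R^(2/3) = nQ / (1·√S) = 0.035 × 1610 / (√0.015) = 460.1.
At y = 6.27 m: A R^(2/3) = 344.7 — low.
At y = 7.99 m: A R^(2/3) = 615.6 — high.
At y = 7.08 m: A R^(2/3) = 460.2 — close enough.

y_n = 7.08 m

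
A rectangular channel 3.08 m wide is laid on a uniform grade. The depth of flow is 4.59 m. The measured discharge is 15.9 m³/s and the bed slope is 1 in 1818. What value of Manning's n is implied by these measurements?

Flow area A = b·y = 3.08 × 4.59 = 14.14 m². Wetted perimeter P = b + 2y = 3.08 + 2×4.59 = 12.26 m.
Hydraulic radius R = A/P = 14.14/12.26 = 1.153 m.
Rearranging Manning's equation: n = (1/Q) A R^(2/3) S^(1/2) = (1/15.9) × 14.14 × 1.153^(2/3) × √0.0005501 = 0.0229.

n = 0.0229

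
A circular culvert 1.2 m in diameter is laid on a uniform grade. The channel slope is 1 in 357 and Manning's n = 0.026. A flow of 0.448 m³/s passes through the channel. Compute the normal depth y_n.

Manning's equation rearranged: A R^(2/3) = nQ / (1·√S) = 0.026 × 0.448 / (√0.002801) = 0.2201.
Try y = 0.382 m: A R^(2/3) = 0.1113 — low.
Try y = 0.603 m: A R^(2/3) = 0.2556 — high.
Try y = 0.553 m: A R^(2/3) = 0.2201 — matches.

y_n = 0.553 m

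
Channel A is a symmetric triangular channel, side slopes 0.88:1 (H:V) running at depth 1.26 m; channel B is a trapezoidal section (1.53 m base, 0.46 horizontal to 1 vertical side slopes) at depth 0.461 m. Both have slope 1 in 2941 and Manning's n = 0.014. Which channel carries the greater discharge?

channel A

Channel A: For a triangular section with side slope z = 0.88: A = zy² = 0.88×1.26² = 1.397 m²; P = 2y√(1+z²) = 2×1.26×1.332 = 3.357 m. Hydraulic radius R = A/P = 1.397/3.357 = 0.4162 m. Q_A = (1/0.014)·1.397·0.4162^(2/3)·√0.00034 = 1.026 m³/s.
Channel B: With bottom width b = 1.53 m and side slope z = 0.46: A = (b + zy)y = (1.53 + 0.46×0.461)×0.461 = 0.8031 m²; P = b + 2y√(1+z²) = 1.53 + 2×0.461×1.101 = 2.545 m. Hydraulic radius R = A/P = 0.8031/2.545 = 0.3156 m. Q_B = (1/0.014)·0.8031·0.3156^(2/3)·√0.00034 = 0.4903 m³/s.
Q_A = 1.026 m³/s vs Q_B = 0.4903 m³/s, so channel A carries more.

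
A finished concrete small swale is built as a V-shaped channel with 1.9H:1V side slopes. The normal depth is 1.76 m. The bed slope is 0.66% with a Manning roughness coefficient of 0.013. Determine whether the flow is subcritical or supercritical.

supercritical

For a triangular section with side slope z = 1.9: A = zy² = 1.9×1.76² = 5.885 m²; P = 2y√(1+z²) = 2×1.76×2.147 = 7.558 m.
Hydraulic radius R = A/P = 5.885/7.558 = 0.7787 m.
V = (1/n) R^(2/3) √S = (1/0.013) × 0.7787^(2/3) × √0.0066 = 5.29 m/s. Hydraulic depth D_h = A/T = 5.885/6.688 = 0.88 m.
Froude number Fr = V/√(g·D_h) = 5.29/√(9.81×0.88) = 1.8, which is greater than 1, so the flow is supercritical.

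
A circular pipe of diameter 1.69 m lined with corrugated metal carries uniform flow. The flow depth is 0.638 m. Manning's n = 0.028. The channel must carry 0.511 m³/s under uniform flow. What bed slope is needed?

For a circular section of diameter D = 1.69 m at depth y = 0.638 m, the central angle is θ = 2 arccos(1 − 2y/D) = 2.647 rad. Then A = (D²/8)(θ − sin θ) = 0.7753 m² and P = Dθ/2 = 2.236 m.
Hydraulic radius R = A/P = 0.7753/2.236 = 0.3467 m.
From Manning's equation, S = [nQ / (1 A R^(2/3))]² = [0.028 × 0.511 / (1 × 0.7753 × 0.3467^(2/3))]² = 0.0014.

S = 0.0014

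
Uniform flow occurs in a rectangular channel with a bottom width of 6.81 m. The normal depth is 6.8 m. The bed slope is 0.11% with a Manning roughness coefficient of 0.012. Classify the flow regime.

Flow area A = b·y = 6.81 × 6.8 = 46.31 m². Wetted perimeter P = b + 2y = 6.81 + 2×6.8 = 20.41 m.
Hydraulic radius R = A/P = 46.31/20.41 = 2.269 m.
V = (1/n) R^(2/3) √S = (1/0.012) × 2.269^(2/3) × √0.0011 = 4.772 m/s. Hydraulic depth D_h = A/T = 46.31/6.81 = 6.8 m.
Froude number Fr = V/√(g·D_h) = 4.772/√(9.81×6.8) = 0.584, which is less than 1, so the flow is subcritical.

subcritical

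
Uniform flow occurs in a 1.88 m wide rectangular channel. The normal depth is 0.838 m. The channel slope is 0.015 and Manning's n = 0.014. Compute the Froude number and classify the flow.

supercritical

Flow area A = b·y = 1.88 × 0.838 = 1.575 m². Wetted perimeter P = b + 2y = 1.88 + 2×0.838 = 3.556 m.
Hydraulic radius R = A/P = 1.575/3.556 = 0.443 m.
V = (1/n) R^(2/3) √S = (1/0.014) × 0.443^(2/3) × √0.015 = 5.084 m/s. Hydraulic depth D_h = A/T = 1.575/1.88 = 0.838 m.
Froude number Fr = V/√(g·D_h) = 5.084/√(9.81×0.838) = 1.77, which is greater than 1, so the flow is supercritical.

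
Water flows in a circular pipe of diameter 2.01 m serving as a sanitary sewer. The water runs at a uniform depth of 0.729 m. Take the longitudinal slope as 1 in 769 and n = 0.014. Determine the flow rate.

For a circular section of diameter D = 2.01 m at depth y = 0.729 m, the central angle is θ = 2 arccos(1 − 2y/D) = 2.585 rad. Then A = (D²/8)(θ − sin θ) = 1.039 m² and P = Dθ/2 = 2.598 m.
Hydraulic radius R = A/P = 1.039/2.598 = 0.3998 m.
Manning's equation: Q = (1/n) A R^(2/3) S^(1/2) = (1/0.014) × 1.039 × 0.3998^(2/3) × 0.0013^(1/2) = 1.45 m³/s.

Q = 1.45 m³/s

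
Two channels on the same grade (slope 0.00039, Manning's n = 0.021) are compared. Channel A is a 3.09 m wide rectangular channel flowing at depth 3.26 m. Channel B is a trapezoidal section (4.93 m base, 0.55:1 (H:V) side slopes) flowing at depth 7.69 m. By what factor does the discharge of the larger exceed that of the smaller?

14.5

Channel A: Flow area A = b·y = 3.09 × 3.26 = 10.07 m². Wetted perimeter P = b + 2y = 3.09 + 2×3.26 = 9.61 m. Hydraulic radius R = A/P = 10.07/9.61 = 1.048 m. Q_A = (1/0.021)·10.07·1.048^(2/3)·√0.00039 = 9.775 m³/s.
Channel B: With bottom width b = 4.93 m and side slope z = 0.55: A = (b + zy)y = (4.93 + 0.55×7.69)×7.69 = 70.44 m²; P = b + 2y√(1+z²) = 4.93 + 2×7.69×1.141 = 22.48 m. Hydraulic radius R = A/P = 70.44/22.48 = 3.133 m. Q_B = (1/0.021)·70.44·3.133^(2/3)·√0.00039 = 141.8 m³/s.
The larger discharge is 141.8 m³/s and the smaller is 9.775 m³/s; the ratio is 14.5.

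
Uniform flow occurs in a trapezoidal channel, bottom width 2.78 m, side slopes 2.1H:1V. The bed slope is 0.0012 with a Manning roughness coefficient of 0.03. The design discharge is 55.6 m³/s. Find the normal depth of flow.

Manning's equation rearranged: A R^(2/3) = nQ / (1·√S) = 0.03 × 55.6 / (√0.0012) = 48.15.
At y = 3.97 m: A R^(2/3) = 71.85 — high.
At y = 3.34 m: A R^(2/3) = 48.15 — ≈ 48.15.

y_n = 3.34 m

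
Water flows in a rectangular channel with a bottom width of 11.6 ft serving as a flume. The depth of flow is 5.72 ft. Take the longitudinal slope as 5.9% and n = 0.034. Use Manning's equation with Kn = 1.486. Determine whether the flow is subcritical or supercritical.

Flow area A = b·y = 11.6 × 5.72 = 66.35 ft². Wetted perimeter P = b + 2y = 11.6 + 2×5.72 = 23.04 ft.
Hydraulic radius R = A/P = 66.35/23.04 = 2.88 ft.
V = (1.486/n) R^(2/3) √S = (1.486/0.034) × 2.88^(2/3) × √0.059 = 21.49 ft/s. Hydraulic depth D_h = A/T = 66.35/11.6 = 5.72 ft.
Froude number Fr = V/√(g·D_h) = 21.49/√(32.2×5.72) = 1.58, which is greater than 1, so the flow is supercritical.

supercritical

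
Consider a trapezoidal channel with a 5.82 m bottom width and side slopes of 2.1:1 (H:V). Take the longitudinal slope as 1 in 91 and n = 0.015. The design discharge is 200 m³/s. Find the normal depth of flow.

Manning's equation rearranged: A R^(2/3) = nQ / (1·√S) = 0.015 × 200 / (√0.01099) = 28.62.
Trying y = 2.38 m: A R^(2/3) = 34.1 — high.
Trying y = 2.18 m: A R^(2/3) = 28.64 — matches.

y_n = 2.18 m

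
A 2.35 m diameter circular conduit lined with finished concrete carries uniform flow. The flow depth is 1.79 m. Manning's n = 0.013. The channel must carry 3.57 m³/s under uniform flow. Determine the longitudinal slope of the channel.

S = 0.00027

For a circular section of diameter D = 2.35 m at depth y = 1.79 m, the central angle is θ = 2 arccos(1 − 2y/D) = 4.243 rad. Then A = (D²/8)(θ − sin θ) = 3.545 m² and P = Dθ/2 = 4.986 m.
Hydraulic radius R = A/P = 3.545/4.986 = 0.711 m.
From Manning's equation, S = [nQ / (1 A R^(2/3))]² = [0.013 × 3.57 / (1 × 3.545 × 0.711^(2/3))]² = 0.00027.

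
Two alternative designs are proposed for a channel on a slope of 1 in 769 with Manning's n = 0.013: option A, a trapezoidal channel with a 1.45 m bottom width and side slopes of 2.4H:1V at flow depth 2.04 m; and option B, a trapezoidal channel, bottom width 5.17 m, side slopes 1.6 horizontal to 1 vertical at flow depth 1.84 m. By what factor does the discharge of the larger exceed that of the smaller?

1.26

Channel A: With bottom width b = 1.45 m and side slope z = 2.4: A = (b + zy)y = (1.45 + 2.4×2.04)×2.04 = 12.95 m²; P = b + 2y√(1+z²) = 1.45 + 2×2.04×2.6 = 12.06 m. Hydraulic radius R = A/P = 12.95/12.06 = 1.074 m. Q_A = (1/0.013)·12.95·1.074^(2/3)·√0.0013 = 37.65 m³/s.
Channel B: With bottom width b = 5.17 m and side slope z = 1.6: A = (b + zy)y = (5.17 + 1.6×1.84)×1.84 = 14.93 m²; P = b + 2y√(1+z²) = 5.17 + 2×1.84×1.887 = 12.11 m. Hydraulic radius R = A/P = 14.93/12.11 = 1.232 m. Q_B = (1/0.013)·14.93·1.232^(2/3)·√0.0013 = 47.61 m³/s.
The larger discharge is 47.61 m³/s and the smaller is 37.65 m³/s; the ratio is 1.26.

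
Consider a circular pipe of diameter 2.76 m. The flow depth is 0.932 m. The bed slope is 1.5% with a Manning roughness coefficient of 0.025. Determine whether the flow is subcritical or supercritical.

supercritical

For a circular section of diameter D = 2.76 m at depth y = 0.932 m, the central angle is θ = 2 arccos(1 − 2y/D) = 2.48 rad. Then A = (D²/8)(θ − sin θ) = 1.777 m² and P = Dθ/2 = 3.423 m.
Hydraulic radius R = A/P = 1.777/3.423 = 0.5192 m.
V = (1/n) R^(2/3) √S = (1/0.025) × 0.5192^(2/3) × √0.015 = 3.165 m/s. Hydraulic depth D_h = A/T = 1.777/2.611 = 0.6807 m.
Froude number Fr = V/√(g·D_h) = 3.165/√(9.81×0.6807) = 1.22, which is greater than 1, so the flow is supercritical.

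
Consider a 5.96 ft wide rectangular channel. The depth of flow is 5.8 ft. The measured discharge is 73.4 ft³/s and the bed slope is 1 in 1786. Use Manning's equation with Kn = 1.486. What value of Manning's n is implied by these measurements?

Flow area A = b·y = 5.96 × 5.8 = 34.57 ft². Wetted perimeter P = b + 2y = 5.96 + 2×5.8 = 17.56 ft.
Hydraulic radius R = A/P = 34.57/17.56 = 1.969 ft.
Rearranging Manning's equation: n = (1.486/Q) A R^(2/3) S^(1/2) = (1.486/73.4) × 34.57 × 1.969^(2/3) × √0.0005599 = 0.026.

n = 0.026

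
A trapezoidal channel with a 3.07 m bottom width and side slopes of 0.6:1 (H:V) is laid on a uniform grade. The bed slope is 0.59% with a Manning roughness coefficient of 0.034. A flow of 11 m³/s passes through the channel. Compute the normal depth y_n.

y_n = 1.38 m

Manning's equation rearranged: A R^(2/3) = nQ / (1·√S) = 0.034 × 11 / (√0.0059) = 4.869.
At y = 1.23 m: A R^(2/3) = 3.998 — too small.
At y = 1.7 m: A R^(2/3) = 6.899 — too large.
At y = 1.38 m: A R^(2/3) = 4.847 — close enough.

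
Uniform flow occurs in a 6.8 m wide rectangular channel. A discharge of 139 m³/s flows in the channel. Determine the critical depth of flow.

y_c = 3.49 m

For a rectangular channel, critical depth y_c = (q²/g)^(1/3) where q = Q/b = 139/6.8 = 20.44 m²/s.
So y_c = (20.44²/9.81)^(1/3) = 3.49 m.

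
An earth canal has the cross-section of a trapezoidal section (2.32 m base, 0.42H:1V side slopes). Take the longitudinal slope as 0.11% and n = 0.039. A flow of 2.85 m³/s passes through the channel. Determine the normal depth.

Manning's equation rearranged: A R^(2/3) = nQ / (1·√S) = 0.039 × 2.85 / (√0.0011) = 3.351.
At y = 1.18 m: A R^(2/3) = 2.571 — low.
At y = 1.7 m: A R^(2/3) = 4.659 — high.
At y = 1.39 m: A R^(2/3) = 3.351 — ≈ 3.351.

y_n = 1.39 m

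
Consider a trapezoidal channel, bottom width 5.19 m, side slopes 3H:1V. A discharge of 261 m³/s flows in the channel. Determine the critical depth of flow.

y_c = 3.58 m

At critical depth, Q² T / (g A³) = 1, i.e. A³/T = Q²/g = 261²/9.81 = 6944.
At y = 4.46 m: A³/T = 17780 — high.
At y = 3.58 m: A³/T = 6955 — ≈ 6944.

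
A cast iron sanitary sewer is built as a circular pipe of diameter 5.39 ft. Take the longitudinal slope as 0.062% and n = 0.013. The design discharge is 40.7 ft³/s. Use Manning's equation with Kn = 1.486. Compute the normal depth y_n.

y_n = 2.74 ft

Manning's equation rearranged: A R^(2/3) = nQ / (1.486·√S) = 0.013 × 40.7 / (1.486 × √0.00062) = 14.3.
At y = 3.35 ft: A R^(2/3) = 19.72 — too large.
At y = 2.74 ft: A R^(2/3) = 14.31 — ≈ 14.3.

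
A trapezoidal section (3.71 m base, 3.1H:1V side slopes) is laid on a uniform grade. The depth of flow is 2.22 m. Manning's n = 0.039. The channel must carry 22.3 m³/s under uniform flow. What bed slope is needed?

With bottom width b = 3.71 m and side slope z = 3.1: A = (b + zy)y = (3.71 + 3.1×2.22)×2.22 = 23.51 m²; P = b + 2y√(1+z²) = 3.71 + 2×2.22×3.257 = 18.17 m.
Hydraulic radius R = A/P = 23.51/18.17 = 1.294 m.
From Manning's equation, S = [nQ / (1 A R^(2/3))]² = [0.039 × 22.3 / (1 × 23.51 × 1.294^(2/3))]² = 0.00097.

S = 0.00097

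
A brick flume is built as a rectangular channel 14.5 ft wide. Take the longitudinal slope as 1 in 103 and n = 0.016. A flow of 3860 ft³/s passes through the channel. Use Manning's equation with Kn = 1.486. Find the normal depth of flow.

Manning's equation rearranged: A R^(2/3) = nQ / (1.486·√S) = 0.016 × 3860 / (1.486 × √0.009709) = 421.8.
At y = 7.71 ft: A R^(2/3) = 269.2 — low.
At y = 10.9 ft: A R^(2/3) = 421.4 — ≈ 421.8.

y_n = 10.9 ft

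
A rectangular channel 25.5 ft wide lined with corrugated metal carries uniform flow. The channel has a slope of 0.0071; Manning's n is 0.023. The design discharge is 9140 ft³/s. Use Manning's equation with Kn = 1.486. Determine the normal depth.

y_n = 17.4 ft

Manning's equation rearranged: A R^(2/3) = nQ / (1.486·√S) = 0.023 × 9140 / (1.486 × √0.0071) = 1679.
At y = 12.4 ft: A R^(2/3) = 1077 — low.
At y = 21.3 ft: A R^(2/3) = 2168 — high.
At y = 17.4 ft: A R^(2/3) = 1679 — ≈ 1679.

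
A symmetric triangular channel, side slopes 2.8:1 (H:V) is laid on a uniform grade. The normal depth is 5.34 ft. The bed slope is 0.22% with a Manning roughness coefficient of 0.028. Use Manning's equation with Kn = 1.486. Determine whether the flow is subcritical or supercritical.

subcritical

For a triangular section with side slope z = 2.8: A = zy² = 2.8×5.34² = 79.84 ft²; P = 2y√(1+z²) = 2×5.34×2.973 = 31.75 ft.
Hydraulic radius R = A/P = 79.84/31.75 = 2.514 ft.
V = (1.486/n) R^(2/3) √S = (1.486/0.028) × 2.514^(2/3) × √0.0022 = 4.603 ft/s. Hydraulic depth D_h = A/T = 79.84/29.9 = 2.67 ft.
Froude number Fr = V/√(g·D_h) = 4.603/√(32.2×2.67) = 0.496, which is less than 1, so the flow is subcritical.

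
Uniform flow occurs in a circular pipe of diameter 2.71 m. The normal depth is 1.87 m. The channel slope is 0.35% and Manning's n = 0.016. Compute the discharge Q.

Q = 13.5 m³/s

For a circular section of diameter D = 2.71 m at depth y = 1.87 m, the central angle is θ = 2 arccos(1 − 2y/D) = 3.921 rad. Then A = (D²/8)(θ − sin θ) = 4.245 m² and P = Dθ/2 = 5.313 m.
Hydraulic radius R = A/P = 4.245/5.313 = 0.799 m.
Manning's equation: Q = (1/n) A R^(2/3) S^(1/2) = (1/0.016) × 4.245 × 0.799^(2/3) × 0.0035^(1/2) = 13.5 m³/s.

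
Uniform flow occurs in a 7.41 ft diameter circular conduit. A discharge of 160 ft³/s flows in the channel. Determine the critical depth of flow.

At critical depth, Q² T / (g A³) = 1, i.e. A³/T = Q²/g = 160²/32.2 = 795.
Trying y = 2.77 ft: A³/T = 443.8 — low.
Trying y = 3.22 ft: A³/T = 791.1 — ≈ 795.

y_c = 3.22 ft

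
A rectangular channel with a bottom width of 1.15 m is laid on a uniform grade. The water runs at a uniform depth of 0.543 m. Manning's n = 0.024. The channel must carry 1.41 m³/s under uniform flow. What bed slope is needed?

Flow area A = b·y = 1.15 × 0.543 = 0.6244 m². Wetted perimeter P = b + 2y = 1.15 + 2×0.543 = 2.236 m.
Hydraulic radius R = A/P = 0.6244/2.236 = 0.2793 m.
From Manning's equation, S = [nQ / (1 A R^(2/3))]² = [0.024 × 1.41 / (1 × 0.6244 × 0.2793^(2/3))]² = 0.0161.

S = 0.0161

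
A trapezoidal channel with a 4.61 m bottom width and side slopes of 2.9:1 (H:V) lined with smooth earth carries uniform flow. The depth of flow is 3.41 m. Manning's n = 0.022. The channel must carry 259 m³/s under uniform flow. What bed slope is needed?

With bottom width b = 4.61 m and side slope z = 2.9: A = (b + zy)y = (4.61 + 2.9×3.41)×3.41 = 49.44 m²; P = b + 2y√(1+z²) = 4.61 + 2×3.41×3.068 = 25.53 m.
Hydraulic radius R = A/P = 49.44/25.53 = 1.937 m.
From Manning's equation, S = [nQ / (1 A R^(2/3))]² = [0.022 × 259 / (1 × 49.44 × 1.937^(2/3))]² = 0.0055.

S = 0.0055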